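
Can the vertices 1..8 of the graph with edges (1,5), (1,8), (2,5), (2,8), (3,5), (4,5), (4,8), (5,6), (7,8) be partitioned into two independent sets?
Yes. Partition: {1, 2, 3, 4, 6, 7}, {5, 8}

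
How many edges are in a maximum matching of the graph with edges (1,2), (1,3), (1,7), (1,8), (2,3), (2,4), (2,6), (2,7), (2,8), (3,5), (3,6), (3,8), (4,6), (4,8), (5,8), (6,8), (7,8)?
4 (matching: (1,8), (2,7), (3,5), (4,6); upper bound floor(n/2) = floor(8/2) = 4)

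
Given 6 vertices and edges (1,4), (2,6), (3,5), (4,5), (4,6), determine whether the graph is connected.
Yes (BFS from 1 visits [1, 4, 5, 6, 3, 2] — all 6 vertices reached)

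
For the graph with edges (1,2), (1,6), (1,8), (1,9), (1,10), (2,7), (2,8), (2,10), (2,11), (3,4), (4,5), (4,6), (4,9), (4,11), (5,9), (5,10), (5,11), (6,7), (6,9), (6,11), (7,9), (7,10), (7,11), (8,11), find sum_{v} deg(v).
48 (handshake: sum of degrees = 2|E| = 2 x 24 = 48)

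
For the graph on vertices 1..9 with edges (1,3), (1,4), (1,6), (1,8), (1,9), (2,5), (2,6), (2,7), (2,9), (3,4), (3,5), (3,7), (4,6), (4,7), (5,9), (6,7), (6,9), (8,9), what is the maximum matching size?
4 (matching: (1,8), (2,9), (3,7), (4,6); upper bound floor(n/2) = floor(9/2) = 4)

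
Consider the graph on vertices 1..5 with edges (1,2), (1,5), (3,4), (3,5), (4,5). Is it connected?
Yes (BFS from 1 visits [1, 2, 5, 3, 4] — all 5 vertices reached)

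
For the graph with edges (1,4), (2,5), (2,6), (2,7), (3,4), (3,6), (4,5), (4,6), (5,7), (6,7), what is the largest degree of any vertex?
4 (attained at vertices 4, 6)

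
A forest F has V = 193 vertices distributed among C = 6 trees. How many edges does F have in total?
187 (Each of the 6 component trees on V_i vertices has V_i - 1 edges; summing gives V - C = 193 - 6 = 187)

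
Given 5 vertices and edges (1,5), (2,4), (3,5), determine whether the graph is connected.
No, it has 2 components: {1, 3, 5}, {2, 4}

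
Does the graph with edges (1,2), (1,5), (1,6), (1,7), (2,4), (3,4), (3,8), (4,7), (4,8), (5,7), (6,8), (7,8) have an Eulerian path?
Yes — and in fact it has an Eulerian circuit (the graph is connected and all 8 vertices have even degree)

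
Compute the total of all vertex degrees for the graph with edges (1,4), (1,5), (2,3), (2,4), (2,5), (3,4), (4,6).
14 (handshake: sum of degrees = 2|E| = 2 x 7 = 14)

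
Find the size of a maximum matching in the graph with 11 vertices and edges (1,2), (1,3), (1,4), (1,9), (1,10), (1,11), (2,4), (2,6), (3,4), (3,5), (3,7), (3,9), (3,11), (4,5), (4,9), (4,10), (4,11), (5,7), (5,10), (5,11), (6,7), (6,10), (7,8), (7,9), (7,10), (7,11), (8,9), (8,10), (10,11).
5 (matching: (1,11), (3,5), (4,9), (6,10), (7,8); upper bound floor(n/2) = floor(11/2) = 5)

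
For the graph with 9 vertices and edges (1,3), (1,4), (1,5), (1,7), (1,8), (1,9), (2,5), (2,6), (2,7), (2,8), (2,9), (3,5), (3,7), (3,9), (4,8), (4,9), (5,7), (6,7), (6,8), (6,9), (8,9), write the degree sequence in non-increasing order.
[6, 6, 5, 5, 5, 4, 4, 4, 3] (degrees: deg(1)=6, deg(2)=5, deg(3)=4, deg(4)=3, deg(5)=4, deg(6)=4, deg(7)=5, deg(8)=5, deg(9)=6)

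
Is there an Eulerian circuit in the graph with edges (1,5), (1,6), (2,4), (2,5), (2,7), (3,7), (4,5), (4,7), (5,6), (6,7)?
No (4 vertices have odd degree: {2, 3, 4, 6}; Eulerian circuit requires 0)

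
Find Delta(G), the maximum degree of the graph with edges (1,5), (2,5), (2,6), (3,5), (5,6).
4 (attained at vertex 5)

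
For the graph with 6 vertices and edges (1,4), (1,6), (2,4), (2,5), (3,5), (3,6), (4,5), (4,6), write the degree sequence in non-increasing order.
[4, 3, 3, 2, 2, 2] (degrees: deg(1)=2, deg(2)=2, deg(3)=2, deg(4)=4, deg(5)=3, deg(6)=3)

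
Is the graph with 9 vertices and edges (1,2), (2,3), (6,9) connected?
No, it has 6 components: {1, 2, 3}, {4}, {5}, {6, 9}, {7}, {8}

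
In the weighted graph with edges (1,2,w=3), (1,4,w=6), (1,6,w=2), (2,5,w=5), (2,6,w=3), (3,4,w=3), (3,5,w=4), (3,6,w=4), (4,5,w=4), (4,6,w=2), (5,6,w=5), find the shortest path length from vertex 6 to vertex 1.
2 (path: 6 -> 1; weights 2 = 2)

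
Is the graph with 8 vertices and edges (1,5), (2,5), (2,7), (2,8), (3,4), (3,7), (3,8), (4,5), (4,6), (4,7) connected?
Yes (BFS from 1 visits [1, 5, 2, 4, 7, 8, 3, 6] — all 8 vertices reached)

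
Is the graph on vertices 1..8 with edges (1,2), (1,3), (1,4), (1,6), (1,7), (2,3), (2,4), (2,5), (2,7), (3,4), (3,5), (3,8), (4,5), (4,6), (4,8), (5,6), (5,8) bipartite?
No (odd cycle of length 3: 4 -> 1 -> 3 -> 4)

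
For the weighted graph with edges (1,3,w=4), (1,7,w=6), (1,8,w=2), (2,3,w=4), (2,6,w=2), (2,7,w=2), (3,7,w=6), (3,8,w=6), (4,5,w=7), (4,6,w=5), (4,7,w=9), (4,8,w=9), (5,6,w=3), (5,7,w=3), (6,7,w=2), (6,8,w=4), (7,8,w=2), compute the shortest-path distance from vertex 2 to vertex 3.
4 (path: 2 -> 3; weights 4 = 4)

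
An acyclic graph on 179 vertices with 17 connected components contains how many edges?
162 (Each of the 17 component trees on V_i vertices has V_i - 1 edges; summing gives V - C = 179 - 17 = 162)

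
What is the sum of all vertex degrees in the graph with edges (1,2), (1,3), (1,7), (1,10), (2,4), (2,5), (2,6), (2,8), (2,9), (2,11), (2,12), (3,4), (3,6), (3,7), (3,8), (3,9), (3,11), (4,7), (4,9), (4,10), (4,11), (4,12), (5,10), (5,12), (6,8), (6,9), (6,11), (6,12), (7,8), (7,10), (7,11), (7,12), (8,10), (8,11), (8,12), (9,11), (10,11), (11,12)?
76 (handshake: sum of degrees = 2|E| = 2 x 38 = 76)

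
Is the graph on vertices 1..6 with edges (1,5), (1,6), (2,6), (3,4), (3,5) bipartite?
Yes. Partition: {1, 2, 3}, {4, 5, 6}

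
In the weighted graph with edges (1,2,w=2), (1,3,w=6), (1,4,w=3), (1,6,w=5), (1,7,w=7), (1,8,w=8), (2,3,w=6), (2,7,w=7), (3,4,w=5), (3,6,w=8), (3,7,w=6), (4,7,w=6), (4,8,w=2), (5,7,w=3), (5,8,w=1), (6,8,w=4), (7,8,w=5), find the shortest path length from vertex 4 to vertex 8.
2 (path: 4 -> 8; weights 2 = 2)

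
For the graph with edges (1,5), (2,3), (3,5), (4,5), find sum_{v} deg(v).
8 (handshake: sum of degrees = 2|E| = 2 x 4 = 8)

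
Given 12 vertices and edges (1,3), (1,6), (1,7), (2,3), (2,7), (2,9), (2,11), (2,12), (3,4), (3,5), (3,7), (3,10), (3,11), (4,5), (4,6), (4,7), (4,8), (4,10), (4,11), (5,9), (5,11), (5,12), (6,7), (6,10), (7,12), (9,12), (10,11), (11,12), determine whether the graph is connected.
Yes (BFS from 1 visits [1, 3, 6, 7, 2, 4, 5, 10, 11, 12, 9, 8] — all 12 vertices reached)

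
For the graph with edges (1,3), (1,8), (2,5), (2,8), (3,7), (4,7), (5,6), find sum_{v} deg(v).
14 (handshake: sum of degrees = 2|E| = 2 x 7 = 14)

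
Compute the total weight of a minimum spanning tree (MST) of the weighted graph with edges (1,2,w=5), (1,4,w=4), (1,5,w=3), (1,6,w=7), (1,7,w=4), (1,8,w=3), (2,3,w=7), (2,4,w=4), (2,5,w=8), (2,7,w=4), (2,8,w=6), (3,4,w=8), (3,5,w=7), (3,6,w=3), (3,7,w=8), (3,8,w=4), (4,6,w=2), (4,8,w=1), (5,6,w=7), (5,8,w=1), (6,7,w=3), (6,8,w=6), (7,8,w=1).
15 (MST edges: (1,5,w=3), (2,4,w=4), (3,6,w=3), (4,6,w=2), (4,8,w=1), (5,8,w=1), (7,8,w=1); sum of weights 3 + 4 + 3 + 2 + 1 + 1 + 1 = 15)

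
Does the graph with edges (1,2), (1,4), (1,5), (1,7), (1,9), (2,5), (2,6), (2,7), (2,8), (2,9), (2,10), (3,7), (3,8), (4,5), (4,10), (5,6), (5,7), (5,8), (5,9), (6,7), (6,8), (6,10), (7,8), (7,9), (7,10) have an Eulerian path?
No (6 vertices have odd degree: {1, 2, 4, 5, 6, 8}; Eulerian path requires 0 or 2)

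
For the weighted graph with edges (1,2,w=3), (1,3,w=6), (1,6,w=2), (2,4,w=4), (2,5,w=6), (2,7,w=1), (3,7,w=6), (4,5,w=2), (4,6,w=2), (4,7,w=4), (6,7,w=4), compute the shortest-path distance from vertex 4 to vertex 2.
4 (path: 4 -> 2; weights 4 = 4)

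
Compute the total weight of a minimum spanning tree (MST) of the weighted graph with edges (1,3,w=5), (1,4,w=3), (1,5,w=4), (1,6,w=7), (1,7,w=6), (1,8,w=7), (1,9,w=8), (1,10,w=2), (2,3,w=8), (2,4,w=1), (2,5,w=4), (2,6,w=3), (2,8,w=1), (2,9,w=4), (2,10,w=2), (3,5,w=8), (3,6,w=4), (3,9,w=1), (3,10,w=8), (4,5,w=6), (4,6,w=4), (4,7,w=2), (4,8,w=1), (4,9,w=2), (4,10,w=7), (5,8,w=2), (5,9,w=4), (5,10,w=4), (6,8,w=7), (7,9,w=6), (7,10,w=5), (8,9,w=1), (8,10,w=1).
14 (MST edges: (1,10,w=2), (2,4,w=1), (2,6,w=3), (2,8,w=1), (3,9,w=1), (4,7,w=2), (5,8,w=2), (8,9,w=1), (8,10,w=1); sum of weights 2 + 1 + 3 + 1 + 1 + 2 + 2 + 1 + 1 = 14)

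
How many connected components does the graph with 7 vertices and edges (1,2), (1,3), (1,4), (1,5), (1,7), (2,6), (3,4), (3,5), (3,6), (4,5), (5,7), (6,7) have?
1 (components: {1, 2, 3, 4, 5, 6, 7})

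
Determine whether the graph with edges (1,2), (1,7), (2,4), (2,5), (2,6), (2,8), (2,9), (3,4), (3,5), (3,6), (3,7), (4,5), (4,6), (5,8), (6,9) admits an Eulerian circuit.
Yes (the graph is connected and all 9 vertices have even degree)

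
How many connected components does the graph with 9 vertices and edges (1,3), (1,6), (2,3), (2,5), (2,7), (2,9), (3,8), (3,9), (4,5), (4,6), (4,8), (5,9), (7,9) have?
1 (components: {1, 2, 3, 4, 5, 6, 7, 8, 9})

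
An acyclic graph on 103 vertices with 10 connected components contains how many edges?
93 (Each of the 10 component trees on V_i vertices has V_i - 1 edges; summing gives V - C = 103 - 10 = 93)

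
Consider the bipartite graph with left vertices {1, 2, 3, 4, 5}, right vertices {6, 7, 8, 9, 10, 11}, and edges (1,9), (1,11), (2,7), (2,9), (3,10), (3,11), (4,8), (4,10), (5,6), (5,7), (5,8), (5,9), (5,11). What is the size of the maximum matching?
5 (matching: (1,11), (2,9), (3,10), (4,8), (5,7); upper bound min(|L|,|R|) = min(5,6) = 5)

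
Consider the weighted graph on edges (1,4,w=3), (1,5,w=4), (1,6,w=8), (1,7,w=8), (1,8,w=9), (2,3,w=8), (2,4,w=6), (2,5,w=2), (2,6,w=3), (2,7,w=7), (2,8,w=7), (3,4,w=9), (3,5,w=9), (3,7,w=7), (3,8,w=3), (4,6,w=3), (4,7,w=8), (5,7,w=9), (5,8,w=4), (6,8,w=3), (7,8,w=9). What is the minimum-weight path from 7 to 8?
9 (path: 7 -> 8; weights 9 = 9)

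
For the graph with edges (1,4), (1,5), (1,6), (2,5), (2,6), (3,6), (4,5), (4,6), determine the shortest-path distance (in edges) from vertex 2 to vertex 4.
2 (path: 2 -> 6 -> 4, 2 edges)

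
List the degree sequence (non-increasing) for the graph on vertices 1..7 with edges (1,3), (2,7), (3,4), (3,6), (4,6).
[3, 2, 2, 1, 1, 1, 0] (degrees: deg(1)=1, deg(2)=1, deg(3)=3, deg(4)=2, deg(5)=0, deg(6)=2, deg(7)=1)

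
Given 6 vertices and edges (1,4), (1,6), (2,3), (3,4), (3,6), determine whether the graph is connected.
No, it has 2 components: {1, 2, 3, 4, 6}, {5}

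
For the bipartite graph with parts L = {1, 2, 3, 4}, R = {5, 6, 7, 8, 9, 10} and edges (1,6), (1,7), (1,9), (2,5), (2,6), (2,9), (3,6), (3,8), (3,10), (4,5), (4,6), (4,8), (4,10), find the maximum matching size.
4 (matching: (1,7), (2,9), (3,10), (4,8); upper bound min(|L|,|R|) = min(4,6) = 4)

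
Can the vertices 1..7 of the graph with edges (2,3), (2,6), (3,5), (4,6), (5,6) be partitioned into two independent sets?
Yes. Partition: {1, 2, 4, 5, 7}, {3, 6}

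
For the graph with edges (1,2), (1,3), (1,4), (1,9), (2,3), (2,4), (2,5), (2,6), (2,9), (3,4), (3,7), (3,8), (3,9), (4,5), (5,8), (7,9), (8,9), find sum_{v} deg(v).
34 (handshake: sum of degrees = 2|E| = 2 x 17 = 34)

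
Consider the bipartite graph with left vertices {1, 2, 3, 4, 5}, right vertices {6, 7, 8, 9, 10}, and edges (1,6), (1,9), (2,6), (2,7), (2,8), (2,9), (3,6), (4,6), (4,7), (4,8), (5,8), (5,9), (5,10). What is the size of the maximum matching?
5 (matching: (1,9), (2,8), (3,6), (4,7), (5,10); upper bound min(|L|,|R|) = min(5,5) = 5)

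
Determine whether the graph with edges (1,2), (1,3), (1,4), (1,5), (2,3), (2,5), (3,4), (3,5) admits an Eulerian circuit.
No (2 vertices have odd degree: {2, 5}; Eulerian circuit requires 0)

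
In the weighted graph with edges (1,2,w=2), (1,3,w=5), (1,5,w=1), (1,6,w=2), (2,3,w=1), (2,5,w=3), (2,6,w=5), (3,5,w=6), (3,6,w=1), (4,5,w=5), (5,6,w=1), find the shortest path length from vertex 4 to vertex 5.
5 (path: 4 -> 5; weights 5 = 5)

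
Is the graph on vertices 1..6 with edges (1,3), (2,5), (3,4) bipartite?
Yes. Partition: {1, 2, 4, 6}, {3, 5}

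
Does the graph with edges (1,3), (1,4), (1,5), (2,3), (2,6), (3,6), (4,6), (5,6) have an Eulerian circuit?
No (2 vertices have odd degree: {1, 3}; Eulerian circuit requires 0)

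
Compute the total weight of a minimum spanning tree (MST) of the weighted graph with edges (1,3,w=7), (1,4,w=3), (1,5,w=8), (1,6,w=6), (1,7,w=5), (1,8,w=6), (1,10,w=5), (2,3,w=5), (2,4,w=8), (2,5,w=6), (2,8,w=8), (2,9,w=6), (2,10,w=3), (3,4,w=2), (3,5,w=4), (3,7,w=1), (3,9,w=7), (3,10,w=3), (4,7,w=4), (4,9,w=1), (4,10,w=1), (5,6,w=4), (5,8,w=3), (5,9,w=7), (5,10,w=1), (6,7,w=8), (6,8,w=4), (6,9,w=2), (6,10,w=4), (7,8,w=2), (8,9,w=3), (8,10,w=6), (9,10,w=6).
16 (MST edges: (1,4,w=3), (2,10,w=3), (3,4,w=2), (3,7,w=1), (4,9,w=1), (4,10,w=1), (5,10,w=1), (6,9,w=2), (7,8,w=2); sum of weights 3 + 3 + 2 + 1 + 1 + 1 + 1 + 2 + 2 = 16)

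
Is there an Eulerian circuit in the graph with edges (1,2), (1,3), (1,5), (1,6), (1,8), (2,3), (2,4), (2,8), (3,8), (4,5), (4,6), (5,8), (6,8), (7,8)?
No (6 vertices have odd degree: {1, 3, 4, 5, 6, 7}; Eulerian circuit requires 0)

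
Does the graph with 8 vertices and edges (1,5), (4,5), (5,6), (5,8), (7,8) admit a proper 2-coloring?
Yes. Partition: {1, 2, 3, 4, 6, 8}, {5, 7}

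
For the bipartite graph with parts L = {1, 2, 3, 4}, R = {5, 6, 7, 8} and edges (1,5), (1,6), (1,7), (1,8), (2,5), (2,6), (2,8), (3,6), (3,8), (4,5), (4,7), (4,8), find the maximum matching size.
4 (matching: (1,8), (2,5), (3,6), (4,7); upper bound min(|L|,|R|) = min(4,4) = 4)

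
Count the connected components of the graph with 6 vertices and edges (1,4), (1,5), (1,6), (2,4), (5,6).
2 (components: {1, 2, 4, 5, 6}, {3})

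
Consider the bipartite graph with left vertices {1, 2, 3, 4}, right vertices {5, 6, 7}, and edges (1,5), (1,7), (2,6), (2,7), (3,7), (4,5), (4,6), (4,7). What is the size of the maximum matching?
3 (matching: (1,7), (2,6), (4,5); upper bound min(|L|,|R|) = min(4,3) = 3)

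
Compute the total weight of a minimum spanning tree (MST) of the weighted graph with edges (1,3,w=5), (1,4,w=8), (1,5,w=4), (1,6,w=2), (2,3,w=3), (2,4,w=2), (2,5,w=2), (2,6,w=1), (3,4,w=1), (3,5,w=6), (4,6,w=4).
8 (MST edges: (1,6,w=2), (2,4,w=2), (2,5,w=2), (2,6,w=1), (3,4,w=1); sum of weights 2 + 2 + 2 + 1 + 1 = 8)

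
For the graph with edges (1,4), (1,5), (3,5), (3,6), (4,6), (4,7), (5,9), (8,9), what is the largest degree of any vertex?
3 (attained at vertices 4, 5)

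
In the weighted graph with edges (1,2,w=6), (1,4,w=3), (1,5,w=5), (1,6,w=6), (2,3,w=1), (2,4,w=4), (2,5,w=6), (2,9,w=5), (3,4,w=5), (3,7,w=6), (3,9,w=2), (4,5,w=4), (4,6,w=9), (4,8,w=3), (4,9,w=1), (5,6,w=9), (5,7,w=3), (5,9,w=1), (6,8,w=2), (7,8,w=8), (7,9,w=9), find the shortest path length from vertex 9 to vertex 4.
1 (path: 9 -> 4; weights 1 = 1)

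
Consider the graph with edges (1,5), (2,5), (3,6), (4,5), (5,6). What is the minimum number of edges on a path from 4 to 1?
2 (path: 4 -> 5 -> 1, 2 edges)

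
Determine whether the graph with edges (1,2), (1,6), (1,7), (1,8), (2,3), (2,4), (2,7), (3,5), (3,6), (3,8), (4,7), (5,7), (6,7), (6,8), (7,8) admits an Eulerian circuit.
Yes (the graph is connected and all 8 vertices have even degree)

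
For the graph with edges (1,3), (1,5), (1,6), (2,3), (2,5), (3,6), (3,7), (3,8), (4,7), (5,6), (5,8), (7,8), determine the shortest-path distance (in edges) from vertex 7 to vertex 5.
2 (path: 7 -> 8 -> 5, 2 edges)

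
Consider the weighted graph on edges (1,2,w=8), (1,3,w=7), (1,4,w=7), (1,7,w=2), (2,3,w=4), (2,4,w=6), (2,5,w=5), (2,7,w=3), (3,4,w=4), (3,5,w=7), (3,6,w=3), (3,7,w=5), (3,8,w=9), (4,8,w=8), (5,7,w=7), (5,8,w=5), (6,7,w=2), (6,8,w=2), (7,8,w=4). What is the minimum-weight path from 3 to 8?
5 (path: 3 -> 6 -> 8; weights 3 + 2 = 5)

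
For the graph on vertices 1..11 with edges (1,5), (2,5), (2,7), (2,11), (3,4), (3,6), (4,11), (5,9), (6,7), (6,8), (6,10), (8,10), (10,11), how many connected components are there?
1 (components: {1, 2, 3, 4, 5, 6, 7, 8, 9, 10, 11})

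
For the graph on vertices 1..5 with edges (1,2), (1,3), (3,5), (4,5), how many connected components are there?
1 (components: {1, 2, 3, 4, 5})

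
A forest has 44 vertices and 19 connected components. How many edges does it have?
25 (Each of the 19 component trees on V_i vertices has V_i - 1 edges; summing gives V - C = 44 - 19 = 25)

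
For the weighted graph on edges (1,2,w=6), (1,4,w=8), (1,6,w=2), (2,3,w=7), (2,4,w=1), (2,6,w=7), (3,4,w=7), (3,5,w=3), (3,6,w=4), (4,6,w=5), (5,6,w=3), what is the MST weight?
14 (MST edges: (1,6,w=2), (2,4,w=1), (3,5,w=3), (4,6,w=5), (5,6,w=3); sum of weights 2 + 1 + 3 + 5 + 3 = 14)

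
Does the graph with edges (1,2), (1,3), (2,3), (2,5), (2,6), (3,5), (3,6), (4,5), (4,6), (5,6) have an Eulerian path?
Yes — and in fact it has an Eulerian circuit (the graph is connected and all 6 vertices have even degree)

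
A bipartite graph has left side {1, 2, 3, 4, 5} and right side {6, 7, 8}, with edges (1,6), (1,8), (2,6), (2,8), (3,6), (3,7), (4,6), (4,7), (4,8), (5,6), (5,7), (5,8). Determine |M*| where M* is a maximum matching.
3 (matching: (1,8), (2,6), (3,7); upper bound min(|L|,|R|) = min(5,3) = 3)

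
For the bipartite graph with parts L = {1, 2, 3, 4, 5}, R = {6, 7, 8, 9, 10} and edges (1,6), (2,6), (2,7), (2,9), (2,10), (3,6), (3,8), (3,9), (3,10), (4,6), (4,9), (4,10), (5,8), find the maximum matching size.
5 (matching: (1,6), (2,7), (3,9), (4,10), (5,8); upper bound min(|L|,|R|) = min(5,5) = 5)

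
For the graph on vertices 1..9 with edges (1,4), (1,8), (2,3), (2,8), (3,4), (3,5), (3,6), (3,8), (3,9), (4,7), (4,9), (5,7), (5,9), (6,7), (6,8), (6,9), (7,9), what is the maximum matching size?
4 (matching: (2,8), (3,5), (4,7), (6,9); upper bound floor(n/2) = floor(9/2) = 4)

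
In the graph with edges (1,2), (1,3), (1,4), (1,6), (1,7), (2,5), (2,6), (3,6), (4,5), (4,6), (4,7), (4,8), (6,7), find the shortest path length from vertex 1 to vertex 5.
2 (path: 1 -> 4 -> 5, 2 edges)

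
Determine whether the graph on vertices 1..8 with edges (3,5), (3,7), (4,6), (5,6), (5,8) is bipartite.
Yes. Partition: {1, 2, 3, 6, 8}, {4, 5, 7}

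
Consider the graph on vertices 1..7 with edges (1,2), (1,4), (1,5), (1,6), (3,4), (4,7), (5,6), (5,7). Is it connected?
Yes (BFS from 1 visits [1, 2, 4, 5, 6, 3, 7] — all 7 vertices reached)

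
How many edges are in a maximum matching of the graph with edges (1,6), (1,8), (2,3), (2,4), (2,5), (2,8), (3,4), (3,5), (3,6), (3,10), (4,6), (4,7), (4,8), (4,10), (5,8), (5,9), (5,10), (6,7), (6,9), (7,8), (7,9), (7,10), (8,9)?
5 (matching: (1,6), (2,3), (4,8), (5,10), (7,9); upper bound floor(n/2) = floor(10/2) = 5)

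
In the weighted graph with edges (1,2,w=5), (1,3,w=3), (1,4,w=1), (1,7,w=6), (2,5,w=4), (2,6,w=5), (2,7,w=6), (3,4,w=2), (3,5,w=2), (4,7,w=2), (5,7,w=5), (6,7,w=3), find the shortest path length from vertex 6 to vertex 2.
5 (path: 6 -> 2; weights 5 = 5)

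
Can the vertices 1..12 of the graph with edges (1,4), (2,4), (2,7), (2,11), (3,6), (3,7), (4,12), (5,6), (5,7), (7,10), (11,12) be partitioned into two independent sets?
Yes. Partition: {1, 2, 3, 5, 8, 9, 10, 12}, {4, 6, 7, 11}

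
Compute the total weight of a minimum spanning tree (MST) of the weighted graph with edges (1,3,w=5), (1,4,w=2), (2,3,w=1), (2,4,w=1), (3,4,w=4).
4 (MST edges: (1,4,w=2), (2,3,w=1), (2,4,w=1); sum of weights 2 + 1 + 1 = 4)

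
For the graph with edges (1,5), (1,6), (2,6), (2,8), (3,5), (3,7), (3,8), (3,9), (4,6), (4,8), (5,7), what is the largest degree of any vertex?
4 (attained at vertex 3)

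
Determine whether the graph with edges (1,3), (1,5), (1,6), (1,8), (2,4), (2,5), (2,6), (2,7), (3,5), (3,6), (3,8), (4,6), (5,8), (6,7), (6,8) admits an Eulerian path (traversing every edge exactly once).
Yes — and in fact it has an Eulerian circuit (the graph is connected and all 8 vertices have even degree)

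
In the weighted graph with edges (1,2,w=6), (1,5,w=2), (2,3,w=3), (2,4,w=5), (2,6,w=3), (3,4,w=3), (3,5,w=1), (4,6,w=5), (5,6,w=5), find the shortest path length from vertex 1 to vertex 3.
3 (path: 1 -> 5 -> 3; weights 2 + 1 = 3)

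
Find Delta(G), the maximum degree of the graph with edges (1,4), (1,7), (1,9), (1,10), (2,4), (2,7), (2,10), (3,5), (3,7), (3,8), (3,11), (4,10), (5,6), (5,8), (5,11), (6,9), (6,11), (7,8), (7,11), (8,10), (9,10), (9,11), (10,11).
6 (attained at vertices 10, 11)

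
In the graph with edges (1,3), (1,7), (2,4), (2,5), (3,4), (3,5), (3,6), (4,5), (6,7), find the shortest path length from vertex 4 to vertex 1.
2 (path: 4 -> 3 -> 1, 2 edges)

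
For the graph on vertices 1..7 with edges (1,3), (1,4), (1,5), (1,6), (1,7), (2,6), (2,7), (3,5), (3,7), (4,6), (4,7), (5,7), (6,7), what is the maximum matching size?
3 (matching: (1,7), (2,6), (3,5); upper bound floor(n/2) = floor(7/2) = 3)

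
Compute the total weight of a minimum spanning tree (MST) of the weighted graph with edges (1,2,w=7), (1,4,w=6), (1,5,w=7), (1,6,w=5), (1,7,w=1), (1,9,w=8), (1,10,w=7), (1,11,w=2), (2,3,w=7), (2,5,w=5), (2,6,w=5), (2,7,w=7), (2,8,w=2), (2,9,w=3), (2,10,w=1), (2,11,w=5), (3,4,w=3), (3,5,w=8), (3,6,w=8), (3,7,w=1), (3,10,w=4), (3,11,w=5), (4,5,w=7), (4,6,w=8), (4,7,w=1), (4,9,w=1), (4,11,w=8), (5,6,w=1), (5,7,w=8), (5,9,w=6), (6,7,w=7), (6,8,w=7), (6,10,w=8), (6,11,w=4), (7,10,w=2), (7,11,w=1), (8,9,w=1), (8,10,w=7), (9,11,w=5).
14 (MST edges: (1,7,w=1), (2,8,w=2), (2,10,w=1), (3,7,w=1), (4,7,w=1), (4,9,w=1), (5,6,w=1), (6,11,w=4), (7,11,w=1), (8,9,w=1); sum of weights 1 + 2 + 1 + 1 + 1 + 1 + 1 + 4 + 1 + 1 = 14)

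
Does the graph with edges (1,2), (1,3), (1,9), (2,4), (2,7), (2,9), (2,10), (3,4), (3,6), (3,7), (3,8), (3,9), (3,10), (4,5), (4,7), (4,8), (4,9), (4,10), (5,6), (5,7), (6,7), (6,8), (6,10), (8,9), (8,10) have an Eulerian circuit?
No (10 vertices have odd degree: {1, 2, 3, 4, 5, 6, 7, 8, 9, 10}; Eulerian circuit requires 0)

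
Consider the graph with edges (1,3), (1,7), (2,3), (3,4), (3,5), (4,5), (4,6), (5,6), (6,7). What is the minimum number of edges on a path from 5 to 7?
2 (path: 5 -> 6 -> 7, 2 edges)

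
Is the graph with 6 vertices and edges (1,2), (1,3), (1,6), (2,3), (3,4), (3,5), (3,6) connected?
Yes (BFS from 1 visits [1, 2, 3, 6, 4, 5] — all 6 vertices reached)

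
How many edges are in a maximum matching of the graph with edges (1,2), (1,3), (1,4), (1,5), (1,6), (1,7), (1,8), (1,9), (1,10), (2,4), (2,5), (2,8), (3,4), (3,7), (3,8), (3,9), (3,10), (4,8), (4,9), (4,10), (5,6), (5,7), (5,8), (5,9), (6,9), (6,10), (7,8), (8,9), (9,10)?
5 (matching: (1,9), (2,8), (3,4), (5,7), (6,10); upper bound floor(n/2) = floor(10/2) = 5)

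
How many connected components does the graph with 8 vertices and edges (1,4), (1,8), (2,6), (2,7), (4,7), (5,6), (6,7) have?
2 (components: {1, 2, 4, 5, 6, 7, 8}, {3})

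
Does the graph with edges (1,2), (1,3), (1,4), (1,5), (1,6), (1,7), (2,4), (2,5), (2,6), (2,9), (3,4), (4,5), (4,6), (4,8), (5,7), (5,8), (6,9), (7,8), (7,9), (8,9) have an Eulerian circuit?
No (2 vertices have odd degree: {2, 5}; Eulerian circuit requires 0)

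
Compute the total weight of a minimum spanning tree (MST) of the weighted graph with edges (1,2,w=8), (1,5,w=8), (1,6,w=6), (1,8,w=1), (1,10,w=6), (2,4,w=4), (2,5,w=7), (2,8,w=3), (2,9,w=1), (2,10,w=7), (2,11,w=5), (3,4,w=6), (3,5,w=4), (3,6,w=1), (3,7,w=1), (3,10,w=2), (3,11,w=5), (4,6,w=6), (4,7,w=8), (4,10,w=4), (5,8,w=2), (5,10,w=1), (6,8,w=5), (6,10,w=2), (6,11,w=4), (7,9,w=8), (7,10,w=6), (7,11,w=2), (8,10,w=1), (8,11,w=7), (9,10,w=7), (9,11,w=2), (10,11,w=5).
16 (MST edges: (1,8,w=1), (2,4,w=4), (2,9,w=1), (3,6,w=1), (3,7,w=1), (3,10,w=2), (5,10,w=1), (7,11,w=2), (8,10,w=1), (9,11,w=2); sum of weights 1 + 4 + 1 + 1 + 1 + 2 + 1 + 2 + 1 + 2 = 16)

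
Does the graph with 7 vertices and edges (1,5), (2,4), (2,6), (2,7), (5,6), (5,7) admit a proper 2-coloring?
Yes. Partition: {1, 3, 4, 6, 7}, {2, 5}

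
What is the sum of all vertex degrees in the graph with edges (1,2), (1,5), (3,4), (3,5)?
8 (handshake: sum of degrees = 2|E| = 2 x 4 = 8)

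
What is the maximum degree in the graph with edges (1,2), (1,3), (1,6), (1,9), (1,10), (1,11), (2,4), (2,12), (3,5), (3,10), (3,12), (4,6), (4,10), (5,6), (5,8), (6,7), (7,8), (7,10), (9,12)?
6 (attained at vertex 1)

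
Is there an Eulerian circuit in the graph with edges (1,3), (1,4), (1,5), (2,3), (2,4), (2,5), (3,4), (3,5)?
No (4 vertices have odd degree: {1, 2, 4, 5}; Eulerian circuit requires 0)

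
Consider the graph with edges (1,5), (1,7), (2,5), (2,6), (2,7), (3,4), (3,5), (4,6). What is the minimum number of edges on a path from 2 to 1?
2 (path: 2 -> 7 -> 1, 2 edges)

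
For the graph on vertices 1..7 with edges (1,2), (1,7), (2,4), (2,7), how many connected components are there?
4 (components: {1, 2, 4, 7}, {3}, {5}, {6})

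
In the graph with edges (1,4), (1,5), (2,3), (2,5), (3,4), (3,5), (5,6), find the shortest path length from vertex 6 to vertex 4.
3 (path: 6 -> 5 -> 1 -> 4, 3 edges)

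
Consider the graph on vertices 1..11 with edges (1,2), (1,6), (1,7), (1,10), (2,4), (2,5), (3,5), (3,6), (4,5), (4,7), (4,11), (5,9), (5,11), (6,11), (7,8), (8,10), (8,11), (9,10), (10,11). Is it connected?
Yes (BFS from 1 visits [1, 2, 6, 7, 10, 4, 5, 3, 11, 8, 9] — all 11 vertices reached)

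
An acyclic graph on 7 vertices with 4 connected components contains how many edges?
3 (Each of the 4 component trees on V_i vertices has V_i - 1 edges; summing gives V - C = 7 - 4 = 3)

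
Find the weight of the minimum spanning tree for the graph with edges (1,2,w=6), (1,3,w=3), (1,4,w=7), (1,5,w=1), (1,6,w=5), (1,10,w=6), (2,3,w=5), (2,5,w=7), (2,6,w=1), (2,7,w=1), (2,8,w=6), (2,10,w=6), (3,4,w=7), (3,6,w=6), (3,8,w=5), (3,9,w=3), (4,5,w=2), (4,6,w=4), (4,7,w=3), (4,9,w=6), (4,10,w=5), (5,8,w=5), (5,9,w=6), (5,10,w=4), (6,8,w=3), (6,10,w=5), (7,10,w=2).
19 (MST edges: (1,3,w=3), (1,5,w=1), (2,6,w=1), (2,7,w=1), (3,9,w=3), (4,5,w=2), (4,7,w=3), (6,8,w=3), (7,10,w=2); sum of weights 3 + 1 + 1 + 1 + 3 + 2 + 3 + 3 + 2 = 19)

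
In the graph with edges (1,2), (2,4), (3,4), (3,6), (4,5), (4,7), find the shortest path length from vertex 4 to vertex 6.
2 (path: 4 -> 3 -> 6, 2 edges)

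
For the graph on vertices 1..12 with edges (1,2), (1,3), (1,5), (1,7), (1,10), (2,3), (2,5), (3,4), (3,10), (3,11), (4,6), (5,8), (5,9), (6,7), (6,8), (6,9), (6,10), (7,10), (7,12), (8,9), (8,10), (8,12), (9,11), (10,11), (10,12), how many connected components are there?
1 (components: {1, 2, 3, 4, 5, 6, 7, 8, 9, 10, 11, 12})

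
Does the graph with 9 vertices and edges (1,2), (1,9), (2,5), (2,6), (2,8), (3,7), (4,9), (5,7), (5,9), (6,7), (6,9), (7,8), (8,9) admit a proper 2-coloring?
Yes. Partition: {1, 3, 4, 5, 6, 8}, {2, 7, 9}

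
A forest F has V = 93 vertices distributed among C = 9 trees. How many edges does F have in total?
84 (Each of the 9 component trees on V_i vertices has V_i - 1 edges; summing gives V - C = 93 - 9 = 84)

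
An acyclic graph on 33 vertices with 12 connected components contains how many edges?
21 (Each of the 12 component trees on V_i vertices has V_i - 1 edges; summing gives V - C = 33 - 12 = 21)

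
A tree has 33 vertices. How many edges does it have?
32 (A tree on V vertices has V - 1 edges, so 33 - 1 = 32)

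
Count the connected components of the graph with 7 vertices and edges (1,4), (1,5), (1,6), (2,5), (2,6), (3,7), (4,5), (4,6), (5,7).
1 (components: {1, 2, 3, 4, 5, 6, 7})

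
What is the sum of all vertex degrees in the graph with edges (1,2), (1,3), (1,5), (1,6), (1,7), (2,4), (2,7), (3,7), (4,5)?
18 (handshake: sum of degrees = 2|E| = 2 x 9 = 18)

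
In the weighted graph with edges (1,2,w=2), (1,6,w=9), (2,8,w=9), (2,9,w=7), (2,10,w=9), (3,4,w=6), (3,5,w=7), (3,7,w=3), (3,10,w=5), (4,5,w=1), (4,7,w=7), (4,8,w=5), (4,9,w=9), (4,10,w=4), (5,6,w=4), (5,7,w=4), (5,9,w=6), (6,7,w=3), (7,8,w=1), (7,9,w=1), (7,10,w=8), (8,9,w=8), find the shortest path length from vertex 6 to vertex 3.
6 (path: 6 -> 7 -> 3; weights 3 + 3 = 6)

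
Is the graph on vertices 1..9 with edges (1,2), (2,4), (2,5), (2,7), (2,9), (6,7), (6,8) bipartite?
Yes. Partition: {1, 3, 4, 5, 7, 8, 9}, {2, 6}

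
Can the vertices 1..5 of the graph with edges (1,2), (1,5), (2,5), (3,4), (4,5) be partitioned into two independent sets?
No (odd cycle of length 3: 5 -> 1 -> 2 -> 5)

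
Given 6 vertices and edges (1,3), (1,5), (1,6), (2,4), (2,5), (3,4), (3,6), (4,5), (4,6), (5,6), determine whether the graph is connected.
Yes (BFS from 1 visits [1, 3, 5, 6, 4, 2] — all 6 vertices reached)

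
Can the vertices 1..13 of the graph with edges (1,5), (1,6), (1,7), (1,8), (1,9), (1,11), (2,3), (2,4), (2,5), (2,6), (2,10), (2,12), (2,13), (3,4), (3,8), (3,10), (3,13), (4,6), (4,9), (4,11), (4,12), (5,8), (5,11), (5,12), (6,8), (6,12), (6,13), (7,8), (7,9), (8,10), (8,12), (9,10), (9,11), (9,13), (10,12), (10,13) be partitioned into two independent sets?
No (odd cycle of length 3: 5 -> 1 -> 11 -> 5)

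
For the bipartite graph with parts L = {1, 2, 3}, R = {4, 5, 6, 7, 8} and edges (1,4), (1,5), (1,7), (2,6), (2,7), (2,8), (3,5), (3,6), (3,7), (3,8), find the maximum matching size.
3 (matching: (1,7), (2,8), (3,6); upper bound min(|L|,|R|) = min(3,5) = 3)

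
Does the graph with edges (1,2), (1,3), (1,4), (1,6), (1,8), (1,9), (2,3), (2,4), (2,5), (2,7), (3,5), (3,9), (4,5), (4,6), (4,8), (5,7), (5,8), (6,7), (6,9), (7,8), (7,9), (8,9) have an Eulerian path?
No (6 vertices have odd degree: {2, 4, 5, 7, 8, 9}; Eulerian path requires 0 or 2)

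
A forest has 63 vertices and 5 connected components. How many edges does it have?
58 (Each of the 5 component trees on V_i vertices has V_i - 1 edges; summing gives V - C = 63 - 5 = 58)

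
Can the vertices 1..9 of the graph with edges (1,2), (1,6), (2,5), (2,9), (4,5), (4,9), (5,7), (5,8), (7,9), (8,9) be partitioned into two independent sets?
Yes. Partition: {1, 3, 5, 9}, {2, 4, 6, 7, 8}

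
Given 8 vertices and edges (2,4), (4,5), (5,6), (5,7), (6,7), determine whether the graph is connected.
No, it has 4 components: {1}, {2, 4, 5, 6, 7}, {3}, {8}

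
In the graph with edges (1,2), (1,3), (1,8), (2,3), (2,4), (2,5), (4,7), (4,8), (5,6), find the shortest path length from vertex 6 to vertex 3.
3 (path: 6 -> 5 -> 2 -> 3, 3 edges)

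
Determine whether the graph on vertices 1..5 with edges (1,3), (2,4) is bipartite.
Yes. Partition: {1, 2, 5}, {3, 4}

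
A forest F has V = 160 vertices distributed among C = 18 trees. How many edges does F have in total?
142 (Each of the 18 component trees on V_i vertices has V_i - 1 edges; summing gives V - C = 160 - 18 = 142)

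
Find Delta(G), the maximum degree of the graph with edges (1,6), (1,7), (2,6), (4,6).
3 (attained at vertex 6)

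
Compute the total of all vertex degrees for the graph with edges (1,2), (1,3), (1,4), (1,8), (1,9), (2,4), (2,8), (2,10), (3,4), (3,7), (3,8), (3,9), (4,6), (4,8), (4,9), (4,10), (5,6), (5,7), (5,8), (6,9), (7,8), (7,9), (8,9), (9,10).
48 (handshake: sum of degrees = 2|E| = 2 x 24 = 48)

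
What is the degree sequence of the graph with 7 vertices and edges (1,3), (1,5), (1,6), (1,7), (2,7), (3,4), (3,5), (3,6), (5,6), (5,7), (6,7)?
[4, 4, 4, 4, 4, 1, 1] (degrees: deg(1)=4, deg(2)=1, deg(3)=4, deg(4)=1, deg(5)=4, deg(6)=4, deg(7)=4)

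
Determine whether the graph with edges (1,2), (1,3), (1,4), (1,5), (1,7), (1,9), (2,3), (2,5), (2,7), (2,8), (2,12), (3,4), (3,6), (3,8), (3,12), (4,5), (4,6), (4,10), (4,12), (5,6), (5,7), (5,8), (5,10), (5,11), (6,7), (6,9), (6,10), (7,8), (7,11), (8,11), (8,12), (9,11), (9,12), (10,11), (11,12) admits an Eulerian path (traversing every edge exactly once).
Yes — and in fact it has an Eulerian circuit (the graph is connected and all 12 vertices have even degree)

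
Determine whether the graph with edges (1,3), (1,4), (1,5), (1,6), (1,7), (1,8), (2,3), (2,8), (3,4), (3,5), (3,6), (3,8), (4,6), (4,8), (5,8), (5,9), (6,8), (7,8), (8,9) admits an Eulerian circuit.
Yes (the graph is connected and all 9 vertices have even degree)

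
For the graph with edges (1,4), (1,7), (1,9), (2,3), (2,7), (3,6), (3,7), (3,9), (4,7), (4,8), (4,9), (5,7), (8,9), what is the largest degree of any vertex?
5 (attained at vertex 7)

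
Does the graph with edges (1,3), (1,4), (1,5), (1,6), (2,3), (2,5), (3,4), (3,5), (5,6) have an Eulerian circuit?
Yes (the graph is connected and all 6 vertices have even degree)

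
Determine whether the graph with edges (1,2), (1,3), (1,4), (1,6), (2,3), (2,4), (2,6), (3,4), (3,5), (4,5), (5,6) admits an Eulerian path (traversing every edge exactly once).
Yes (the graph is connected and exactly 2 vertices have odd degree: {5, 6}; any Eulerian path must start and end at those)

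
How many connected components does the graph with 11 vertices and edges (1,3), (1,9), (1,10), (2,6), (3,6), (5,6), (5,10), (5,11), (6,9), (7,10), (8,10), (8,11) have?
2 (components: {1, 2, 3, 5, 6, 7, 8, 9, 10, 11}, {4})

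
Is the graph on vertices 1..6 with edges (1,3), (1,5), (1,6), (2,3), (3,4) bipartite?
Yes. Partition: {1, 2, 4}, {3, 5, 6}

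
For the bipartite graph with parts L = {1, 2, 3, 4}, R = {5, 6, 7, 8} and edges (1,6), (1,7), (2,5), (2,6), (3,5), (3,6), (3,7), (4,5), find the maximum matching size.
3 (matching: (1,7), (2,6), (3,5); upper bound min(|L|,|R|) = min(4,4) = 4)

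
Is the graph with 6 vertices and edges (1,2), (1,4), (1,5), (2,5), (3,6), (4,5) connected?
No, it has 2 components: {1, 2, 4, 5}, {3, 6}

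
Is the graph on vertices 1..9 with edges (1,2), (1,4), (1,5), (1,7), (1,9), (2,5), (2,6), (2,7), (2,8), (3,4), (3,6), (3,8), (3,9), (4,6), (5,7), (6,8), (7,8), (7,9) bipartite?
No (odd cycle of length 3: 2 -> 1 -> 5 -> 2)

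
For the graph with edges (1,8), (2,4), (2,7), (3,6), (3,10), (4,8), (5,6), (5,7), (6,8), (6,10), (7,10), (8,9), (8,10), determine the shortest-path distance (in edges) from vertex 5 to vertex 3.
2 (path: 5 -> 6 -> 3, 2 edges)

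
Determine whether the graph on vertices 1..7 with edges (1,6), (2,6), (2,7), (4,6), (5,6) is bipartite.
Yes. Partition: {1, 2, 3, 4, 5}, {6, 7}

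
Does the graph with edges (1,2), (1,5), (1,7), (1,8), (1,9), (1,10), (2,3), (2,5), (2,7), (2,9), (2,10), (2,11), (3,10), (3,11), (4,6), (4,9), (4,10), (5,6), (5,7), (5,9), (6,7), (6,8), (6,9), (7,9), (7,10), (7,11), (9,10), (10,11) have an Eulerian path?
No (8 vertices have odd degree: {2, 3, 4, 5, 6, 7, 9, 10}; Eulerian path requires 0 or 2)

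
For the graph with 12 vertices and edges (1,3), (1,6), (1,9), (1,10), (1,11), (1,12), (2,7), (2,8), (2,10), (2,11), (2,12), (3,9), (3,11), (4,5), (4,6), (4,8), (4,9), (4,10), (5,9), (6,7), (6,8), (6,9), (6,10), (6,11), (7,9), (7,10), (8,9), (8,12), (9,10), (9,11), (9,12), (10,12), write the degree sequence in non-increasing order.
[10, 7, 7, 6, 5, 5, 5, 5, 5, 4, 3, 2] (degrees: deg(1)=6, deg(2)=5, deg(3)=3, deg(4)=5, deg(5)=2, deg(6)=7, deg(7)=4, deg(8)=5, deg(9)=10, deg(10)=7, deg(11)=5, deg(12)=5)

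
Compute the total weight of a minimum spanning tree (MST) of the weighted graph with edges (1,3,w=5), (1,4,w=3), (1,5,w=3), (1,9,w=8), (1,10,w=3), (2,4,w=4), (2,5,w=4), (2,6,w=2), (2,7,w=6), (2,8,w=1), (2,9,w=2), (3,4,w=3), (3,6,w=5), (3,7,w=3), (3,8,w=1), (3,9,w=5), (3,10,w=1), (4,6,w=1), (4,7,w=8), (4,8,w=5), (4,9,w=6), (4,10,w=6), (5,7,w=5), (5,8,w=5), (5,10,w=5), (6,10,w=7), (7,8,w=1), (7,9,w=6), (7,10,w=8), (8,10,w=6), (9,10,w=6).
15 (MST edges: (1,4,w=3), (1,5,w=3), (2,6,w=2), (2,8,w=1), (2,9,w=2), (3,8,w=1), (3,10,w=1), (4,6,w=1), (7,8,w=1); sum of weights 3 + 3 + 2 + 1 + 2 + 1 + 1 + 1 + 1 = 15)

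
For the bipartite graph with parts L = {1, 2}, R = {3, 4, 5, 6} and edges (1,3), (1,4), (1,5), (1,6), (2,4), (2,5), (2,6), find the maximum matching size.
2 (matching: (1,6), (2,5); upper bound min(|L|,|R|) = min(2,4) = 2)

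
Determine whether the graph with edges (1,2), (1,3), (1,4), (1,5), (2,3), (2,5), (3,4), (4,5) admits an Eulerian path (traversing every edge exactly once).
No (4 vertices have odd degree: {2, 3, 4, 5}; Eulerian path requires 0 or 2)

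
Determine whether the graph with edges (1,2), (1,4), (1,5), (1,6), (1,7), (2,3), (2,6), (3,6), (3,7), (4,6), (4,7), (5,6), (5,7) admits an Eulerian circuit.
No (6 vertices have odd degree: {1, 2, 3, 4, 5, 6}; Eulerian circuit requires 0)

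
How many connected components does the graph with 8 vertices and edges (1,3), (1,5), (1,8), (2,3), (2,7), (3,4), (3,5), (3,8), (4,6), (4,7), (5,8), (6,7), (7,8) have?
1 (components: {1, 2, 3, 4, 5, 6, 7, 8})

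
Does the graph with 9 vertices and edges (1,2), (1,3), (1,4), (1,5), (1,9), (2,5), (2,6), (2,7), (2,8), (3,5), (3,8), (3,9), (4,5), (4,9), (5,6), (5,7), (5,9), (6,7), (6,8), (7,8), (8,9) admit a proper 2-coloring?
No (odd cycle of length 3: 2 -> 1 -> 5 -> 2)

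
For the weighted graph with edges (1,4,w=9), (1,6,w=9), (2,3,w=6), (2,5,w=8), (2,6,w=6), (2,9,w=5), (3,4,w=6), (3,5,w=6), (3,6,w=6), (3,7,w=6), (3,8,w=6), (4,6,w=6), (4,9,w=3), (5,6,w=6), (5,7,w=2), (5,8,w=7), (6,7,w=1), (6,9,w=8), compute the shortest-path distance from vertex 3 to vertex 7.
6 (path: 3 -> 7; weights 6 = 6)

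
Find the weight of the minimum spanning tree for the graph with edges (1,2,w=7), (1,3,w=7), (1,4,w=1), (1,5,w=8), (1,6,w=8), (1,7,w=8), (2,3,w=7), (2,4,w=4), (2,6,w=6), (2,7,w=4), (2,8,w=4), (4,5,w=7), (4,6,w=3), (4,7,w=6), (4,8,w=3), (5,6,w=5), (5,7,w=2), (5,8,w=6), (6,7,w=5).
24 (MST edges: (1,3,w=7), (1,4,w=1), (2,7,w=4), (2,8,w=4), (4,6,w=3), (4,8,w=3), (5,7,w=2); sum of weights 7 + 1 + 4 + 4 + 3 + 3 + 2 = 24)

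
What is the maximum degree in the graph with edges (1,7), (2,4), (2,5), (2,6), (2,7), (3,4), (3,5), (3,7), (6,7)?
4 (attained at vertices 2, 7)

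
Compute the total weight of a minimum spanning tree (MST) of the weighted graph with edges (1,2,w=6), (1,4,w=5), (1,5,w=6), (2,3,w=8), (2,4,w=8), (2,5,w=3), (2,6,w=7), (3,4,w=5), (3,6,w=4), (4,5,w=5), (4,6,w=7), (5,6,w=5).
22 (MST edges: (1,4,w=5), (2,5,w=3), (3,4,w=5), (3,6,w=4), (4,5,w=5); sum of weights 5 + 3 + 5 + 4 + 5 = 22)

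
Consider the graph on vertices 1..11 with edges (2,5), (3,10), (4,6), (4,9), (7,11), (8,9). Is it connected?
No, it has 5 components: {1}, {2, 5}, {3, 10}, {4, 6, 8, 9}, {7, 11}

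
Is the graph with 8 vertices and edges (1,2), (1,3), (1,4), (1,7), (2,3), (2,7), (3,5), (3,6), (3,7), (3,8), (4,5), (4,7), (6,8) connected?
Yes (BFS from 1 visits [1, 2, 3, 4, 7, 5, 6, 8] — all 8 vertices reached)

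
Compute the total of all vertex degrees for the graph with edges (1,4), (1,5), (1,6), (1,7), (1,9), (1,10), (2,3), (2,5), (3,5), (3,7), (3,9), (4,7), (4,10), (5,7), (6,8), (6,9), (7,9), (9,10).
36 (handshake: sum of degrees = 2|E| = 2 x 18 = 36)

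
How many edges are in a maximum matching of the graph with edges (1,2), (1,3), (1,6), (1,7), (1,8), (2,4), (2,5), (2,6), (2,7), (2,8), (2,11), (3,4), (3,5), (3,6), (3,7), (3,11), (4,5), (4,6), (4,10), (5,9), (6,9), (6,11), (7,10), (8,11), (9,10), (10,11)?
5 (matching: (1,7), (2,8), (3,5), (6,9), (10,11); upper bound floor(n/2) = floor(11/2) = 5)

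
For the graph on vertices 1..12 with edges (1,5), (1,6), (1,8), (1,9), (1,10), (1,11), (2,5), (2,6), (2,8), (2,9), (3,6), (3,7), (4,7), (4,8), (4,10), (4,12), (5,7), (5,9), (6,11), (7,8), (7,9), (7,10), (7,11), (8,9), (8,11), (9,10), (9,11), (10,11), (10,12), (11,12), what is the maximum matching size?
6 (matching: (1,5), (2,6), (3,7), (4,10), (8,9), (11,12); upper bound floor(n/2) = floor(12/2) = 6)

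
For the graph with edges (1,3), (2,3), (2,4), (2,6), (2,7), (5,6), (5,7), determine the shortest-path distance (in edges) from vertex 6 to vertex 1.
3 (path: 6 -> 2 -> 3 -> 1, 3 edges)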